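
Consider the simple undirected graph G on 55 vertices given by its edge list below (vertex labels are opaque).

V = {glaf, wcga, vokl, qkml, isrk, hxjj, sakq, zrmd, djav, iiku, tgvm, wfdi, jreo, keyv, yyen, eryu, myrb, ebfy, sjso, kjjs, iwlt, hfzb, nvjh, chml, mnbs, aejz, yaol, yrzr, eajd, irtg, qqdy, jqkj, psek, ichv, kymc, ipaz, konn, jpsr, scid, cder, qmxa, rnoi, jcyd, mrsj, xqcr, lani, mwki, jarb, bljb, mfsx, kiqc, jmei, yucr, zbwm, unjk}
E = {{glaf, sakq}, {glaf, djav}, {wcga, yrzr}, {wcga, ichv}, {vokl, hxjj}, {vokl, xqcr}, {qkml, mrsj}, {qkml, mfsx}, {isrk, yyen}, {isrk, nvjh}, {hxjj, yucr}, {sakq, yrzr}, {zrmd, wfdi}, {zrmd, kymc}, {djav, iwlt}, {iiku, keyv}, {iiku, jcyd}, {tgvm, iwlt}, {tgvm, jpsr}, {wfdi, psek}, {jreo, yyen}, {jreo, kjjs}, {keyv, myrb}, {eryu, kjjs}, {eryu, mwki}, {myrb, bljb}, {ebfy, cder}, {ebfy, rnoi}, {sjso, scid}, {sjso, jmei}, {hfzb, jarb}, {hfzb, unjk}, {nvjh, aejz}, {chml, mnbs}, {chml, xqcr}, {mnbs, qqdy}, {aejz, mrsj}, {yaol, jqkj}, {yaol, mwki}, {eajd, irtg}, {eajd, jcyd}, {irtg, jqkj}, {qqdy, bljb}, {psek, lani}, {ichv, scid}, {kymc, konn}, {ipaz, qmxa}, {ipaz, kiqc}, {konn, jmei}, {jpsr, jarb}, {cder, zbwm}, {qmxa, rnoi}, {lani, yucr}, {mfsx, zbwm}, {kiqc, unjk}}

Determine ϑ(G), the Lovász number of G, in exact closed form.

Vertex yyen has 2 neighbors: isrk, jreo.
deg(cder) = 2; N(cder) = {ebfy, zbwm}.
Vertex tgvm has 2 neighbors: iwlt, jpsr.
Vertex eryu has 2 neighbors: kjjs, mwki.
2-regular, N=55; connected 2-regular on 55 ⇒ C_{55}.
spec(A) ≈ [2.0, 1.987, 1.948, 1.884, 1.795, 1.683, 1.548, 1.394, 1.221, 1.033, 0.831, 0.618, 0.397, 0.171, -0.057, -0.285, -0.508, -0.726, -0.933, -1.129, -1.31, -1.473, -1.618, -1.741, -1.842, -1.919, -1.971, -1.997] (distinct, 3 d.p.).
With N=55: ϑ(G) = 55·(-(-1)*2*cos(pi/55))/(2−(-2*cos(pi/55))) = 55*cos(pi/55)/(cos(pi/55) + 1).
= 27.4776… (decimal).
Sandwich: α(G)=27 ≤ ϑ(G)=55*cos(pi/55)/(cos(pi/55) + 1) ≤ χ(Ḡ)=28 (both strict).

55*cos(pi/55)/(cos(pi/55) + 1)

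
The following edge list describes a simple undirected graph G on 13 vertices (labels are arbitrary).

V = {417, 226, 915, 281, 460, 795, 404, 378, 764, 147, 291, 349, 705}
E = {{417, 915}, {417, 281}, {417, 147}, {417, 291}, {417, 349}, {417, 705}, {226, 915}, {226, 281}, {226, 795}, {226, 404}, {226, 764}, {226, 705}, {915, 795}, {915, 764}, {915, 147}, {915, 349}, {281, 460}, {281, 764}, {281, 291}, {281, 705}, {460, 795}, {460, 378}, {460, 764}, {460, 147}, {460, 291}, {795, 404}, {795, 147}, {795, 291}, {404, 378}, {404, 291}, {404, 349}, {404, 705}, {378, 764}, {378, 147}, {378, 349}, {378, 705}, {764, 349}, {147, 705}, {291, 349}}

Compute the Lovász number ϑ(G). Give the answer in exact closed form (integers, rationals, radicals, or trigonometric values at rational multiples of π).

sqrt(13)

Vertex 705 has 6 neighbors: 417, 226, 281, 404, 378, 147.
Vertex 226 has 6 neighbors: 915, 281, 795, 404, 764, 705.
Vertex 378 has 6 neighbors: 460, 404, 764, 147, 349, 705.
Vertex 147 has 6 neighbors: 417, 915, 460, 795, 378, 705.
13-vertex 6-regular graph: Paley(13): SR with (k,λ,μ)=(6,2,3).
Distinct eigenvalues (to 6 d.p.): [6.0, 1.302776, -2.302776].
λ_max=6, λ_min=-sqrt(13)/2 - 1/2; ϑ = −13·λ_min/(λ_max−λ_min) = sqrt(13).
= 3.6055513… (decimal).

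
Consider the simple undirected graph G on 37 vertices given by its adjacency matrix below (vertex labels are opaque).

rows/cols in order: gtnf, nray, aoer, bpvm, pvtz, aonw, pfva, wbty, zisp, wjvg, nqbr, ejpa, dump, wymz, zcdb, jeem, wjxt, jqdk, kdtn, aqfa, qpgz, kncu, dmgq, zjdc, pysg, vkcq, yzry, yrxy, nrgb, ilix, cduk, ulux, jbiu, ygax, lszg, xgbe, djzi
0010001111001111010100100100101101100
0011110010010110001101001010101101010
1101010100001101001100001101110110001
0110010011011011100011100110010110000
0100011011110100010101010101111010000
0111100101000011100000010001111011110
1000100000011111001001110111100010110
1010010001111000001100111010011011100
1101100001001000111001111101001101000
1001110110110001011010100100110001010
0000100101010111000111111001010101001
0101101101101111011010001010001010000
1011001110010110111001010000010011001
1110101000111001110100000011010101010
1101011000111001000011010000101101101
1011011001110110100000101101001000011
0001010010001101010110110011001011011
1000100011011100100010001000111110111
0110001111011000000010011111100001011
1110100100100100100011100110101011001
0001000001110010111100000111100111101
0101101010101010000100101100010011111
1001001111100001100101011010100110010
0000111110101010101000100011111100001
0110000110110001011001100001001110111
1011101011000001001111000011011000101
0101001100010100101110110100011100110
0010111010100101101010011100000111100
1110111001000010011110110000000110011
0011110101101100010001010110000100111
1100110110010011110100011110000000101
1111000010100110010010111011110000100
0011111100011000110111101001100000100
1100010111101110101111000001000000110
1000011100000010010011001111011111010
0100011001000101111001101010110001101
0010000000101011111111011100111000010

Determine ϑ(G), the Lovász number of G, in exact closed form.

Vertex lszg has 18 neighbors: gtnf, aonw, pfva, wbty, zcdb, jqdk, qpgz, kncu, pysg, vkcq, yzry, yrxy, ilix, cduk, ulux, jbiu, ygax, xgbe.
Vertex wjvg has 18 neighbors: gtnf, bpvm, pvtz, aonw, wbty, zisp, nqbr, ejpa, jeem, jqdk, kdtn, qpgz, dmgq, vkcq, nrgb, ilix, ygax, xgbe.
Vertex pfva has 18 neighbors: gtnf, pvtz, ejpa, dump, wymz, zcdb, jeem, kdtn, kncu, dmgq, zjdc, vkcq, yzry, yrxy, nrgb, jbiu, lszg, xgbe.
Vertex dmgq has 18 neighbors: gtnf, bpvm, pfva, wbty, zisp, wjvg, nqbr, jeem, wjxt, aqfa, kncu, zjdc, pysg, yzry, nrgb, ulux, jbiu, xgbe.
37-vertex 18-regular graph: Paley(37): SR with (k,λ,μ)=(18,8,9).
Distinct eigenvalues (to 3 d.p.): [18.0, 2.541, -3.541].
Lovász (edge-transitive): ϑ = −37·(-sqrt(37)/2 - 1/2)/((18)−(-sqrt(37)/2 - 1/2)) = sqrt(37).
≈ 6.08276253 (to 8 d.p.).

sqrt(37)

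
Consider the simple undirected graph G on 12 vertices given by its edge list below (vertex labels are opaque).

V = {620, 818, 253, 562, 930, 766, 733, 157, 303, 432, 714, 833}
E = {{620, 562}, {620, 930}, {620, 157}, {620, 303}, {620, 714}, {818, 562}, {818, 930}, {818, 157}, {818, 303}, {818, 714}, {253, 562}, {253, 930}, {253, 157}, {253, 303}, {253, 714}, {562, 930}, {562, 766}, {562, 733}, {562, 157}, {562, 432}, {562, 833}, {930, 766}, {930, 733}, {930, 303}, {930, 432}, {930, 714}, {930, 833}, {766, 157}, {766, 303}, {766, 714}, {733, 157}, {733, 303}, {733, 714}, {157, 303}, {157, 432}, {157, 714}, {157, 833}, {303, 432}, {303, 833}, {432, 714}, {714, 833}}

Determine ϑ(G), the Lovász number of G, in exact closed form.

7

deg(733) = 5; N(733) = {562, 930, 157, 303, 714}.
N(562) = {620, 818, 253, 930, 766, 733, 157, 432, 833}, |N(562)| = 9.
N(833) = {562, 930, 157, 303, 714}, |N(833)| = 5.
N(303) = {620, 818, 253, 930, 766, 733, 157, 432, 833}, |N(303)| = 9.
Complete 3-partite, parts [7, 3, 2]: perfect, ϑ = α = 7.
ϑ(G) ≈ 7.0000000.
7 ≤ 7 ≤ 7: collapsed.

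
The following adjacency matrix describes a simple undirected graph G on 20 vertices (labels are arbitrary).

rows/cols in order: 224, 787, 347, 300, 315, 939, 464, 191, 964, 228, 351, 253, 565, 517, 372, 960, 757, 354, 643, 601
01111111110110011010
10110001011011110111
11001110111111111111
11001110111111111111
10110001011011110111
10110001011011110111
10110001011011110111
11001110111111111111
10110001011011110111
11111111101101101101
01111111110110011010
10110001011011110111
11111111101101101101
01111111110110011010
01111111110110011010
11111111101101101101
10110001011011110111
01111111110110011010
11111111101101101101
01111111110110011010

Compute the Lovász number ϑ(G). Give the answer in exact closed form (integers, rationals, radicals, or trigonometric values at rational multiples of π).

Vertex 372 has 14 neighbors: 787, 347, 300, 315, 939, 464, 191, 964, 228, 253, 565, 960, 757, 643.
deg(347) = 17; N(347) = {224, 787, 315, 939, 464, 964, 228, 351, 253, 565, 517, 372, 960, 757, 354, 643, 601}.
Vertex 787 has 13 neighbors: 224, 347, 300, 191, 228, 351, 565, 517, 372, 960, 354, 643, 601.
Vertex 939 has 13 neighbors: 224, 347, 300, 191, 228, 351, 565, 517, 372, 960, 354, 643, 601.
Complete multipartite on [7, 6, 4, 3]: sandwich collapses at ϑ=7.
≈ 7.00000 (to 5 d.p.).
Check 7 ≤ 7 ≤ 7: collapsed.

7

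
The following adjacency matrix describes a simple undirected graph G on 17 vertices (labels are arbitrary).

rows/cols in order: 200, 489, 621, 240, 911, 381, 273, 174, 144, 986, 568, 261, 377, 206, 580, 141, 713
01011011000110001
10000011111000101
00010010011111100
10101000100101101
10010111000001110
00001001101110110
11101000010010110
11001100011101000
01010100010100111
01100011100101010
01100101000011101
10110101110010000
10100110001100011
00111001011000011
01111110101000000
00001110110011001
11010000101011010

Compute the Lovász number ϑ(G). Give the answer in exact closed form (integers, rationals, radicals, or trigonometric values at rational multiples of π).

sqrt(17)

deg(377) = 8; N(377) = {200, 621, 381, 273, 568, 261, 141, 713}.
N(174) = {200, 489, 911, 381, 986, 568, 261, 206}, |N(174)| = 8.
deg(381) = 8; N(381) = {911, 174, 144, 568, 261, 377, 580, 141}.
Vertex 144 has 8 neighbors: 489, 240, 381, 986, 261, 580, 141, 713.
G on 17 vertices is 8-regular; Paley(17): SR with (k,λ,μ)=(8,3,4).
The 3 distinct eigenvalues: [8.0, 1.5616, -2.5616].
ϑ = −N·λ_min/(λ_max−λ_min) = −17·(-sqrt(17)/2 - 1/2)/(8−(-sqrt(17)/2 - 1/2)) = sqrt(17).
= 4.12310563… (decimal).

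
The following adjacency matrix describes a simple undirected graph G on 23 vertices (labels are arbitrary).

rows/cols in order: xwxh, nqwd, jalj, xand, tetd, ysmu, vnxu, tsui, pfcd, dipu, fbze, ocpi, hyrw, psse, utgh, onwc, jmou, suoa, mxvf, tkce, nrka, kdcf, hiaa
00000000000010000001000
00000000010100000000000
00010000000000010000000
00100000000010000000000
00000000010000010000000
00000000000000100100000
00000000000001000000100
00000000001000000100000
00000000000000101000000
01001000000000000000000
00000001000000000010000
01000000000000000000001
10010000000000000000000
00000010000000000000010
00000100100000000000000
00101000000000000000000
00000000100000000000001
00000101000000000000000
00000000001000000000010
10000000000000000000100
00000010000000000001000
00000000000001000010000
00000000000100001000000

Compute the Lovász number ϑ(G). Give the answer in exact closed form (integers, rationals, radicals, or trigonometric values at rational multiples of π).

N(hyrw) = {xwxh, xand}, |N(hyrw)| = 2.
deg(vnxu) = 2; N(vnxu) = {psse, nrka}.
Vertex tetd has 2 neighbors: dipu, onwc.
N(kdcf) = {psse, mxvf}, |N(kdcf)| = 2.
Regular of degree 2 on 23 vertices: this is C_{23}, the 23-cycle.
The 12 distinct eigenvalues: [2.0, 1.9258, 1.7088, 1.3651, 0.9201, 0.4069, -0.1365, -0.6698, -1.1534, -1.5514, -1.8344, -1.9814].
ϑ = −N·λ_min/(λ_max−λ_min) = −23·(-2*cos(pi/23))/(2−(-2*cos(pi/23))) = 23*cos(pi/23)/(cos(pi/23) + 1).
Numerically 11.4462.
α=11, χ(Ḡ)=12; ϑ=23*cos(pi/23)/(cos(pi/23) + 1) lies between (both strict).

23*cos(pi/23)/(cos(pi/23) + 1)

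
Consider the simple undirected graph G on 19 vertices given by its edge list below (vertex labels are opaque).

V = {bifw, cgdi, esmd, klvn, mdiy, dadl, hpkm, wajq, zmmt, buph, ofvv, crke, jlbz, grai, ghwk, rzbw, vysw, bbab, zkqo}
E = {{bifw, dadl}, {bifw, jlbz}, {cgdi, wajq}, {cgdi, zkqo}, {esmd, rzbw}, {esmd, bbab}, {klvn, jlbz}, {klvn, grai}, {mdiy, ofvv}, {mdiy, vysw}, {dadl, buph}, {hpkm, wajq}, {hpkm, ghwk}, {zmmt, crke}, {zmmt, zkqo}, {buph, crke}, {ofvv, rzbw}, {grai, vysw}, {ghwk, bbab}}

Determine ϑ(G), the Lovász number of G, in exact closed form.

N(bbab) = {esmd, ghwk}, |N(bbab)| = 2.
deg(dadl) = 2; N(dadl) = {bifw, buph}.
deg(ofvv) = 2; N(ofvv) = {mdiy, rzbw}.
N(hpkm) = {wajq, ghwk}, |N(hpkm)| = 2.
deg(v) = 2 for all v (|V|=19); the odd cycle C_{19}.
spec(A) ≈ [2.0, 1.89163, 1.57828, 1.0939, 0.49097, -0.16516, -0.80339, -1.35456, -1.75895, -1.97272] (distinct, 5 d.p.).
ϑ = −N·λ_min/(λ_max−λ_min) = −19·(-2*cos(pi/19))/(2−(-2*cos(pi/19))) = 19*cos(pi/19)/(cos(pi/19) + 1).
≈ 9.4347714 (to 7 d.p.).
Lovász sandwich 9 ≤ 19*cos(pi/19)/(cos(pi/19) + 1) ≤ 10: both strict.

19*cos(pi/19)/(cos(pi/19) + 1)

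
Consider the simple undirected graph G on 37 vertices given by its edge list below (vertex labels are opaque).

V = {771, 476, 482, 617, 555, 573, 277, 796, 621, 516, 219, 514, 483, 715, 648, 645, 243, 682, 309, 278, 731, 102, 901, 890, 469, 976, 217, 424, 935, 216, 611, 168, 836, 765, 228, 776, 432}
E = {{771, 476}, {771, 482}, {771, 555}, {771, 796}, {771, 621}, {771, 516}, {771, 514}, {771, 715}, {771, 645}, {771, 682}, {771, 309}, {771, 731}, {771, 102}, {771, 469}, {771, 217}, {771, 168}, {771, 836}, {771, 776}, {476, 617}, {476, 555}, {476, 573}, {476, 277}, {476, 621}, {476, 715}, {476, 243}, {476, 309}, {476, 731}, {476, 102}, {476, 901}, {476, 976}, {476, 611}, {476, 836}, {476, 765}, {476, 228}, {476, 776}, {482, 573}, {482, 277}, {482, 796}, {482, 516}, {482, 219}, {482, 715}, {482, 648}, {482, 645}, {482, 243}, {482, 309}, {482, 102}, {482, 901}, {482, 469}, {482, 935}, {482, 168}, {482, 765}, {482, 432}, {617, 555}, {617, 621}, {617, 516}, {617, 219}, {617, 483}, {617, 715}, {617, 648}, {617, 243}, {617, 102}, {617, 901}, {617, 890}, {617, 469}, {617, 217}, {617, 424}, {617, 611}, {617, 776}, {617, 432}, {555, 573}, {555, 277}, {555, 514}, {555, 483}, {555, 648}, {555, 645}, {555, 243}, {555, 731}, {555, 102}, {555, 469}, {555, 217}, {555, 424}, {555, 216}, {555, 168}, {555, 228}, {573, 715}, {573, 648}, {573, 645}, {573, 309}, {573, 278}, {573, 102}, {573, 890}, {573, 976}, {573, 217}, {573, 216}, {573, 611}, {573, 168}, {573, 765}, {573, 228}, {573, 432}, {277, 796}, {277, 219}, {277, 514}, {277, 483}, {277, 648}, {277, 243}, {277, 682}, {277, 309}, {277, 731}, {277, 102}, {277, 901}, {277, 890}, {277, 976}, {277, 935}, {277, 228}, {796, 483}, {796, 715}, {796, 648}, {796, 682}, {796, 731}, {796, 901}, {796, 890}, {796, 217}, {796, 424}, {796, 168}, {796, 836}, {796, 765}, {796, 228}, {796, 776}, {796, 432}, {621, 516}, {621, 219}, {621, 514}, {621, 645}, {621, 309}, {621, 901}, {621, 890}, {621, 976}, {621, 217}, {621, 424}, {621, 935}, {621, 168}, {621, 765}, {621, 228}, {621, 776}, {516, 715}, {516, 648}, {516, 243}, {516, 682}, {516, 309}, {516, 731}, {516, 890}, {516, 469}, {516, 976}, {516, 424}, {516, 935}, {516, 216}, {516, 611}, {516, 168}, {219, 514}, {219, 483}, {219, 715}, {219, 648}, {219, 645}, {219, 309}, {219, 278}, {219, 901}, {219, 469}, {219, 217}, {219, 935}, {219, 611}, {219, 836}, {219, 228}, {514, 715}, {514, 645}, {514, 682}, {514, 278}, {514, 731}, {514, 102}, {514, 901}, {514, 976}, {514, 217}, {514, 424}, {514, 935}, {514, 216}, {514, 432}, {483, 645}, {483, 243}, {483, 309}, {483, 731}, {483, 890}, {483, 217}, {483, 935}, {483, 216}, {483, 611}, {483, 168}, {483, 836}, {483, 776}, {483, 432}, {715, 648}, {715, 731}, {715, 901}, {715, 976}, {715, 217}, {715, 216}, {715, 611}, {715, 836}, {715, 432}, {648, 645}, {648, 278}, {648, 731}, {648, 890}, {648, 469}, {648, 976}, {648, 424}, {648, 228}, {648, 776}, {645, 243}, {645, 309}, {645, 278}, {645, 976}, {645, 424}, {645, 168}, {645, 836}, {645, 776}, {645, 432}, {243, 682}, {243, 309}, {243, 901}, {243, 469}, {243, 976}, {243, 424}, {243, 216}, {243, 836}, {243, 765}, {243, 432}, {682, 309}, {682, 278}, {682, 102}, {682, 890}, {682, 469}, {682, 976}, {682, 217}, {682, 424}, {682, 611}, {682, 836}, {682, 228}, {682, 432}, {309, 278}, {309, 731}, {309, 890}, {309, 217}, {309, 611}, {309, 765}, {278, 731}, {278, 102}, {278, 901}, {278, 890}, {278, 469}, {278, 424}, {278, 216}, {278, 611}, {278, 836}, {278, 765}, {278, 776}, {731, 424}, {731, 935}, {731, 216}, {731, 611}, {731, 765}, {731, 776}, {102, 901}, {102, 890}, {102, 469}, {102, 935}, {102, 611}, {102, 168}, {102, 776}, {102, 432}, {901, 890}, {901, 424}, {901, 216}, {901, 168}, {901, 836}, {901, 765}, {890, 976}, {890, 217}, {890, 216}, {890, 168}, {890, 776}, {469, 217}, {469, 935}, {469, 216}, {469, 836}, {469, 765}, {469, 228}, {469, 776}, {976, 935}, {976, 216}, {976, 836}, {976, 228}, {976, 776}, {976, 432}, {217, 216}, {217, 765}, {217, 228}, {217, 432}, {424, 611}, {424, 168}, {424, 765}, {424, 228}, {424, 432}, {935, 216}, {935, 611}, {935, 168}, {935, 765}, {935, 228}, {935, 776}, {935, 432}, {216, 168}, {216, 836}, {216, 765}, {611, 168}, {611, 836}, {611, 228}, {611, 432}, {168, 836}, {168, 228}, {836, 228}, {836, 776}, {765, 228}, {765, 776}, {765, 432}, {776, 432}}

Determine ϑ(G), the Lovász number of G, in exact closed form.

Vertex 890 has 18 neighbors: 617, 573, 277, 796, 621, 516, 483, 648, 682, 309, 278, 102, 901, 976, 217, 216, 168, 776.
N(469) = {771, 482, 617, 555, 516, 219, 648, 243, 682, 278, 102, 217, 935, 216, 836, 765, 228, 776}, |N(469)| = 18.
N(243) = {476, 482, 617, 555, 277, 516, 483, 645, 682, 309, 901, 469, 976, 424, 216, 836, 765, 432}, |N(243)| = 18.
Vertex 935 has 18 neighbors: 482, 277, 621, 516, 219, 514, 483, 731, 102, 469, 976, 216, 611, 168, 765, 228, 776, 432.
18-regular, N=37; SR(37,18,8,9) — a Paley graph.
Distinct eigenvalues (to 4 d.p.): [18.0, 2.5414, -3.5414].
With N=37: ϑ(G) = 37·(-(-sqrt(37)/2 - 1/2))/(18−(-sqrt(37)/2 - 1/2)) = sqrt(37).
≈ 6.082763 (to 6 d.p.).

sqrt(37)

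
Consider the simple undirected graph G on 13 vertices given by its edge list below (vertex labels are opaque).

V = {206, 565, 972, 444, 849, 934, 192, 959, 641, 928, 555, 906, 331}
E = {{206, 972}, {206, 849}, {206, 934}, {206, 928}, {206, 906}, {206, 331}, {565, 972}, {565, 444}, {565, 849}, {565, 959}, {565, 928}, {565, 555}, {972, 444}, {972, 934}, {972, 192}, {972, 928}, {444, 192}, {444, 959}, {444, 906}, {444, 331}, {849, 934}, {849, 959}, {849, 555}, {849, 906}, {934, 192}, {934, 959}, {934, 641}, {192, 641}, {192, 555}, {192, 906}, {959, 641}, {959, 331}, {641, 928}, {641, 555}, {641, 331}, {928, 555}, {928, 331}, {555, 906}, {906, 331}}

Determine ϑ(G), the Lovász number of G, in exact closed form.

sqrt(13)

deg(928) = 6; N(928) = {206, 565, 972, 641, 555, 331}.
deg(972) = 6; N(972) = {206, 565, 444, 934, 192, 928}.
Vertex 641 has 6 neighbors: 934, 192, 959, 928, 555, 331.
Vertex 906 has 6 neighbors: 206, 444, 849, 192, 555, 331.
deg(v) = 6 for all v (|V|=13); strongly regular (13,6,2,3).
The 3 distinct eigenvalues: [6.0, 1.302776, -2.302776].
−13·(-sqrt(13)/2 - 1/2) / ((6)−(-sqrt(13)/2 - 1/2)) = sqrt(13) = ϑ(G).
= 3.60555… (decimal).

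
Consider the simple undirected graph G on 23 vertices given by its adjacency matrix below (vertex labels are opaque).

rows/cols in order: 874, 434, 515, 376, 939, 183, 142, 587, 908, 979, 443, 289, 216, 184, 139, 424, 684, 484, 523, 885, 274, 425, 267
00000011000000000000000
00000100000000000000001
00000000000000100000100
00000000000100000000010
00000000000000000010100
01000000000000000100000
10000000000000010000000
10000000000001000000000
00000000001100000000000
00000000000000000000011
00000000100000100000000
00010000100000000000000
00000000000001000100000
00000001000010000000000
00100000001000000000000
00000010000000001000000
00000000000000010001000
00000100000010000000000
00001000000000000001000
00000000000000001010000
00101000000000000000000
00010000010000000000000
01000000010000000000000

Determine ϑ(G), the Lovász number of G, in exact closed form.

deg(484) = 2; N(484) = {183, 216}.
Vertex 274 has 2 neighbors: 515, 939.
deg(425) = 2; N(425) = {376, 979}.
deg(424) = 2; N(424) = {142, 684}.
23-vertex 2-regular graph: connected 2-regular on 23 ⇒ C_{23}.
Distinct eigenvalues (to 3 d.p.): [2.0, 1.926, 1.709, 1.365, 0.92, 0.407, -0.136, -0.67, -1.153, -1.551, -1.834, -1.981].
With N=23: ϑ(G) = 23·(-(-1)*2*cos(pi/23))/(2−(-2*cos(pi/23))) = 23*cos(pi/23)/(cos(pi/23) + 1).
ϑ(G) ≈ 11.4461936.
Lovász sandwich 11 ≤ 23*cos(pi/23)/(cos(pi/23) + 1) ≤ 12: both strict.

23*cos(pi/23)/(cos(pi/23) + 1)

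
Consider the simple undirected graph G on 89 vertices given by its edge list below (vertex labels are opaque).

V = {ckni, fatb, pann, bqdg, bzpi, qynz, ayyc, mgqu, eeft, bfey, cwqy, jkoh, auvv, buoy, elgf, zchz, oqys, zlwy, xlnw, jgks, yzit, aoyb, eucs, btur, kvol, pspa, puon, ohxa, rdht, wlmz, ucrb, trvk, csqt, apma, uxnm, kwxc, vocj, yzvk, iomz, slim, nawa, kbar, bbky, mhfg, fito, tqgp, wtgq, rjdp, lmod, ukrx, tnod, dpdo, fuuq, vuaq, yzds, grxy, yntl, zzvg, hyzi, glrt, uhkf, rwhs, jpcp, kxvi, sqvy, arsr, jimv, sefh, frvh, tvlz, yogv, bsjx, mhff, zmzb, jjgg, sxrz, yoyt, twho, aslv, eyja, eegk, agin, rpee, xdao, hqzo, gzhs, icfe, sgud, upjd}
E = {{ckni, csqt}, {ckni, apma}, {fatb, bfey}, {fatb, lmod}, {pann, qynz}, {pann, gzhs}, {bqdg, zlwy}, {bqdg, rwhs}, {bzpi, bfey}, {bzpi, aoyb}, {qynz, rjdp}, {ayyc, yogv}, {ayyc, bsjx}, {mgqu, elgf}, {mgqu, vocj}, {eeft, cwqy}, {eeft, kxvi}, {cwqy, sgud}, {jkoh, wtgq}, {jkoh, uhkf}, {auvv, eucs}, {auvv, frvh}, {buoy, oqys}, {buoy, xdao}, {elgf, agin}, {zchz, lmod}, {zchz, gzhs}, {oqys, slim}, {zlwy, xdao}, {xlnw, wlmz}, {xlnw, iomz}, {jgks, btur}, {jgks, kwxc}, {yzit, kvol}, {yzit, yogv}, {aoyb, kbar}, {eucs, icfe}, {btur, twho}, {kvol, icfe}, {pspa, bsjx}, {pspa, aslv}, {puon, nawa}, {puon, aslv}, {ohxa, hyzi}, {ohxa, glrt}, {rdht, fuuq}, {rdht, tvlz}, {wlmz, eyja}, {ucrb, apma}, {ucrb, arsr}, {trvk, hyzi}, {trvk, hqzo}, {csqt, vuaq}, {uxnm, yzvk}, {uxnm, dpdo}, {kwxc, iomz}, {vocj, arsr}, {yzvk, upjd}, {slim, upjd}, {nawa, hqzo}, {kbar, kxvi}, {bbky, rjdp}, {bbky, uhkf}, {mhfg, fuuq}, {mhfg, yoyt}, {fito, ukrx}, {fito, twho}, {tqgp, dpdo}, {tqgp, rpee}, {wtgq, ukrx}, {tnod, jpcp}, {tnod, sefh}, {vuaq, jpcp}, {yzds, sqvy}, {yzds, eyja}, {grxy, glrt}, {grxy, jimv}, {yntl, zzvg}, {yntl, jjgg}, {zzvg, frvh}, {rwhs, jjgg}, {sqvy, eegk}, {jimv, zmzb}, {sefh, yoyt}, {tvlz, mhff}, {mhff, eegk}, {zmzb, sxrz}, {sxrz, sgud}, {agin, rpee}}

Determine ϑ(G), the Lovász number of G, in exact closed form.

deg(csqt) = 2; N(csqt) = {ckni, vuaq}.
Vertex ayyc has 2 neighbors: yogv, bsjx.
N(puon) = {nawa, aslv}, |N(puon)| = 2.
Vertex ohxa has 2 neighbors: hyzi, glrt.
2-regular, N=89; the odd cycle C_{89}.
A has 45 distinct eigenvalues ≈ [2.0, 1.99502, 1.9801, 1.95531, 1.92078, 1.87669, 1.82324, 1.76071, 1.68941, 1.60969, 1.52196, 1.42664, 1.32421, 1.21519, 1.10011, 0.97955, 0.85411, 0.72442, 0.59112, 0.45487, 0.31635, 0.17626, 0.0353, -0.10585, -0.24646, -0.38585, -0.52332, -0.65818, -0.78976, -0.9174, -1.04048, -1.15837, -1.27049, -1.37628, -1.47522, -1.5668, -1.65058, -1.72614, -1.79309, -1.85112, -1.89992, -1.93926, -1.96893, -1.9888, -1.99875].
ϑ = −N·λ_min/(λ_max−λ_min) = −89·(-2*cos(pi/89))/(2−(-2*cos(pi/89))) = 89*cos(pi/89)/(cos(pi/89) + 1).
= 44.4861… (decimal).
Check 44 ≤ 89*cos(pi/89)/(cos(pi/89) + 1) ≤ 45: both strict.

89*cos(pi/89)/(cos(pi/89) + 1)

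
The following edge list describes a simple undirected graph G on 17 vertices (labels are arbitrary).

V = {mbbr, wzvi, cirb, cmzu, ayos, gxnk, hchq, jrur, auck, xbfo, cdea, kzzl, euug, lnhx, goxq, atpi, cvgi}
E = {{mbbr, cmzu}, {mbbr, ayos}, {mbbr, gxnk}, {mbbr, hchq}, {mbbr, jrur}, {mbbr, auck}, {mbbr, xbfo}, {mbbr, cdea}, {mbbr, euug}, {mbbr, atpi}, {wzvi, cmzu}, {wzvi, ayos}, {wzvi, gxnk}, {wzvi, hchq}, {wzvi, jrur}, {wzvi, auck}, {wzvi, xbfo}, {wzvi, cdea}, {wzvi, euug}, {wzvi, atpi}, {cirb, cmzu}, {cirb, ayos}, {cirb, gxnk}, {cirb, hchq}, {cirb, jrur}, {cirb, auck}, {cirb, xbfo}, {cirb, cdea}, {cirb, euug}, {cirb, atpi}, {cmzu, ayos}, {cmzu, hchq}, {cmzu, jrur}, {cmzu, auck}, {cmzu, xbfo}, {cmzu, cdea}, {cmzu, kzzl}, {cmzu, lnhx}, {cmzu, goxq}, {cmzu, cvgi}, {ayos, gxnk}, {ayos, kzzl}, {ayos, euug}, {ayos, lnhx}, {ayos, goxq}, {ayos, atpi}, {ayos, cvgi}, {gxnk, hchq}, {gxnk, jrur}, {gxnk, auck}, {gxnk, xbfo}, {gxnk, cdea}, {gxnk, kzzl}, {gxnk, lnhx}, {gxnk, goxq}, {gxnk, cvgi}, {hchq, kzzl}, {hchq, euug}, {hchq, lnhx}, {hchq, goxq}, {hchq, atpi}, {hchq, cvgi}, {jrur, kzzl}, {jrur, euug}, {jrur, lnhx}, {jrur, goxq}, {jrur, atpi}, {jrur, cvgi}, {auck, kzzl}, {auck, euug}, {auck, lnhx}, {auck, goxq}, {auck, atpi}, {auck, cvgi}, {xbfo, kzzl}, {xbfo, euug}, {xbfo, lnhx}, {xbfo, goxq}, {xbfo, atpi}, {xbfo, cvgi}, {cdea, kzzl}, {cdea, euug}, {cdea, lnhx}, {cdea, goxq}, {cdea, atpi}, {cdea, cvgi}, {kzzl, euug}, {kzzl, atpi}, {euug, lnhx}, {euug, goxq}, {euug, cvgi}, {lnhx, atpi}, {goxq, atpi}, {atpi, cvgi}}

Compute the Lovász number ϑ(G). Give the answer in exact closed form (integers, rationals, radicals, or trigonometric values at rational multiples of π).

7

deg(xbfo) = 11; N(xbfo) = {mbbr, wzvi, cirb, cmzu, gxnk, kzzl, euug, lnhx, goxq, atpi, cvgi}.
Vertex cirb has 10 neighbors: cmzu, ayos, gxnk, hchq, jrur, auck, xbfo, cdea, euug, atpi.
N(atpi) = {mbbr, wzvi, cirb, ayos, hchq, jrur, auck, xbfo, cdea, kzzl, lnhx, goxq, cvgi}, |N(atpi)| = 13.
N(lnhx) = {cmzu, ayos, gxnk, hchq, jrur, auck, xbfo, cdea, euug, atpi}, |N(lnhx)| = 10.
Complete multipartite on [7, 6, 4]: sandwich collapses at ϑ=7.
= 7.000000000… (decimal).
Sandwich: α(G)=7 ≤ ϑ(G)=7 ≤ χ(Ḡ)=7 (collapsed).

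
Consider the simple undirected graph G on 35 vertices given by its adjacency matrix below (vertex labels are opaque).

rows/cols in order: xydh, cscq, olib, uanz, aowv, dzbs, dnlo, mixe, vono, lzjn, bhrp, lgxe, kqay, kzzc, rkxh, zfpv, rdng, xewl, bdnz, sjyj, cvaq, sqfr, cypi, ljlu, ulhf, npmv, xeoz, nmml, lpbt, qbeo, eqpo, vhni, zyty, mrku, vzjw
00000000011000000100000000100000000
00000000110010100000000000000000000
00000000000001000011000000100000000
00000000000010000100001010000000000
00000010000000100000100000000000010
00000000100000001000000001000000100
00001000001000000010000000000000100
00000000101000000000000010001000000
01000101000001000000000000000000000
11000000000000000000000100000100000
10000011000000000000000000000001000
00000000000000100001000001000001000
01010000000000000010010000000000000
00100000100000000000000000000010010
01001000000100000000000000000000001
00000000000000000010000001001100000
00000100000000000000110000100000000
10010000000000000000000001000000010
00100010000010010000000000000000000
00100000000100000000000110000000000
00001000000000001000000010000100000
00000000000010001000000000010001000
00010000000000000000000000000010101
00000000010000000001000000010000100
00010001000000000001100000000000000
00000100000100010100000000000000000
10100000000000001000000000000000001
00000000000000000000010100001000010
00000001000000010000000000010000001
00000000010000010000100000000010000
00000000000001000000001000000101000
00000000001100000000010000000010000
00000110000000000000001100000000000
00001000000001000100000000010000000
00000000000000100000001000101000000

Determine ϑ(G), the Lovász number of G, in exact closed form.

15

deg(uanz) = 4; N(uanz) = {kqay, xewl, cypi, ulhf}.
Vertex vono has 4 neighbors: cscq, dzbs, mixe, kzzc.
deg(xeoz) = 4; N(xeoz) = {xydh, olib, rdng, vzjw}.
deg(zfpv) = 4; N(zfpv) = {bdnz, npmv, lpbt, qbeo}.
35-vertex 4-regular graph: Kneser K(7,3) on C(7,3)=35 vertices.
Distinct eigenvalues (to 3 d.p.): [4.0, 2.0, -1.0, -3.0].
ϑ = −N·λ_min/(λ_max−λ_min) = −35·(-3)/(4−(-3)) = 15.
≈ 15.00000 (to 5 d.p.).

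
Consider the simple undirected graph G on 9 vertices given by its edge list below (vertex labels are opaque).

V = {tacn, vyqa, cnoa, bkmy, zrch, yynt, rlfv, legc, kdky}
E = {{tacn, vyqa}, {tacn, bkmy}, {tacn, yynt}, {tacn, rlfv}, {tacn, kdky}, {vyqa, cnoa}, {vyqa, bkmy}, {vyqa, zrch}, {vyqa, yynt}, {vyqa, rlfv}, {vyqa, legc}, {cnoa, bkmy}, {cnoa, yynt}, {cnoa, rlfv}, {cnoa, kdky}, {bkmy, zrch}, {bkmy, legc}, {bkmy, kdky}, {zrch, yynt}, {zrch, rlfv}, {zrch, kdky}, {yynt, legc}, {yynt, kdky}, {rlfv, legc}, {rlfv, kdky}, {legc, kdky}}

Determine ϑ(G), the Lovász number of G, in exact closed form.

N(rlfv) = {tacn, vyqa, cnoa, zrch, legc, kdky}, |N(rlfv)| = 6.
deg(yynt) = 6; N(yynt) = {tacn, vyqa, cnoa, zrch, legc, kdky}.
Vertex kdky has 7 neighbors: tacn, cnoa, bkmy, zrch, yynt, rlfv, legc.
Vertex zrch has 5 neighbors: vyqa, bkmy, yynt, rlfv, kdky.
G = K_{4,3,2}: α = 4 = χ(Ḡ), so ϑ = 4.
= 4.0000… (decimal).
Sandwich: α(G)=4 ≤ ϑ(G)=4 ≤ χ(Ḡ)=4 (collapsed).

4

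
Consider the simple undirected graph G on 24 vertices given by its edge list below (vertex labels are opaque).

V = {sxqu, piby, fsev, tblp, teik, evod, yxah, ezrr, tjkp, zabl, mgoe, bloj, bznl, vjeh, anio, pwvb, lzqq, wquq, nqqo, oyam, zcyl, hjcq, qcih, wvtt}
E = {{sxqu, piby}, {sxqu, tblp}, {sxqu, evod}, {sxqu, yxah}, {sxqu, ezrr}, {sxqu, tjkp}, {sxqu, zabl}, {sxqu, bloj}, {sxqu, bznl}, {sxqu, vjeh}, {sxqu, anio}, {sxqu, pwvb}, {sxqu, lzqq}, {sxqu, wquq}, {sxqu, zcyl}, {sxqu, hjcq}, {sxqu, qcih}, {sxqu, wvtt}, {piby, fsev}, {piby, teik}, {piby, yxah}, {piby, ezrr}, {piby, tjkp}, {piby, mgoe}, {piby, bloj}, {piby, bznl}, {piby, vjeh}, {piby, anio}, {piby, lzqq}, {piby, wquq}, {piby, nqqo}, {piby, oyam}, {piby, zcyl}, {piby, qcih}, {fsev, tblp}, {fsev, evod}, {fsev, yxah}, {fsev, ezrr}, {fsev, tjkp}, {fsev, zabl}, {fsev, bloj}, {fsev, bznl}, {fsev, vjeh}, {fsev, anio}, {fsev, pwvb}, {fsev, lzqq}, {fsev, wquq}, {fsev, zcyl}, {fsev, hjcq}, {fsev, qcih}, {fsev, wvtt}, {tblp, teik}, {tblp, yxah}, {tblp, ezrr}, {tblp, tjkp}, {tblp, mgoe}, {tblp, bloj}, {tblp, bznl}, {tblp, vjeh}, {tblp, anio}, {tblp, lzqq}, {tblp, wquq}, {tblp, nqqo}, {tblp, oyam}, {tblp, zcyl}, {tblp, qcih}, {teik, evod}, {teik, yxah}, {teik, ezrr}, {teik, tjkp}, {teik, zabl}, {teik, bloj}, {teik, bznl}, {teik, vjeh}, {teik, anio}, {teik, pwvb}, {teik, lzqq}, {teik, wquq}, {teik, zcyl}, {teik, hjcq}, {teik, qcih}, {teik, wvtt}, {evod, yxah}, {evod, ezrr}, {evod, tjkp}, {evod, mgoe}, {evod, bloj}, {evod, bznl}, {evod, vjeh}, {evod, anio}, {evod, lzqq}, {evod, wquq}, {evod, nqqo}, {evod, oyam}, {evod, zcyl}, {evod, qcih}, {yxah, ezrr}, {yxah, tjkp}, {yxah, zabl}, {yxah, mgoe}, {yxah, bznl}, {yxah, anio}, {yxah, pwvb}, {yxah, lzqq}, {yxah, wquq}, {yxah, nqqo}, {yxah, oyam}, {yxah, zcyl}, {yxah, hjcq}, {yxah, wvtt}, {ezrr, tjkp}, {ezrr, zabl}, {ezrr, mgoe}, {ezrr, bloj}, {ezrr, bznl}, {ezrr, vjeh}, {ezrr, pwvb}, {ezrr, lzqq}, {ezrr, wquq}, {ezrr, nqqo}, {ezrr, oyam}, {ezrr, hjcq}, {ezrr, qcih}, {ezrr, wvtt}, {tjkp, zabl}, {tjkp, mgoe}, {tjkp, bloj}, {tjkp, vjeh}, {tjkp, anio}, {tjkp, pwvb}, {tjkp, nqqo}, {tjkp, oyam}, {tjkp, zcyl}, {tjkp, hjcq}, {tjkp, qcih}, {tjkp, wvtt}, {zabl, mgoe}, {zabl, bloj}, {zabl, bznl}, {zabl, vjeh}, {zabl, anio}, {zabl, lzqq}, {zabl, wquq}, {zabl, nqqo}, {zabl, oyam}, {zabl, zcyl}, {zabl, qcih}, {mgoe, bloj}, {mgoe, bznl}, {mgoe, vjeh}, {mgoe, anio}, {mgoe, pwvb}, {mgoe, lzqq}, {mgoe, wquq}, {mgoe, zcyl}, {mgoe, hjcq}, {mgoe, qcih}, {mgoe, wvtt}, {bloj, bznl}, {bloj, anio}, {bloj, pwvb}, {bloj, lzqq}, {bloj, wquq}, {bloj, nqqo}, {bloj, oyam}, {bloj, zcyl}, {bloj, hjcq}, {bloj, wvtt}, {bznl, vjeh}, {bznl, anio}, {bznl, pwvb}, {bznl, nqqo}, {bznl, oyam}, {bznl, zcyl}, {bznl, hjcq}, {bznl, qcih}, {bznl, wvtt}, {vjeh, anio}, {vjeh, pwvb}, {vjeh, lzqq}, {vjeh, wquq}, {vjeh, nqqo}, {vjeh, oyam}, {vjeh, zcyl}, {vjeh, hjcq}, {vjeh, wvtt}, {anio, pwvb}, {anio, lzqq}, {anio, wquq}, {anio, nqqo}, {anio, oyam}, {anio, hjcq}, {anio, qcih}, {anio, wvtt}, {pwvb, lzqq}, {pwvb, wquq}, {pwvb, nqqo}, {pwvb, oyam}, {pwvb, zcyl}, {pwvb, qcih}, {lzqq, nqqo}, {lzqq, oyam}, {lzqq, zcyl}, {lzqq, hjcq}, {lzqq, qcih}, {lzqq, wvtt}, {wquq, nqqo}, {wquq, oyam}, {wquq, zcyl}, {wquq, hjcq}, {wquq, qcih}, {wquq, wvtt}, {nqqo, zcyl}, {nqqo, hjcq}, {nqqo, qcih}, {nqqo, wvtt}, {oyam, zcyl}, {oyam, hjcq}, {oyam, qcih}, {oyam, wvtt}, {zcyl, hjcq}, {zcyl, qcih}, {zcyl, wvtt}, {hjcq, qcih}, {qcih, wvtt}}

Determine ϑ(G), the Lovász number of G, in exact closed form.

7

deg(nqqo) = 18; N(nqqo) = {piby, tblp, evod, yxah, ezrr, tjkp, zabl, bloj, bznl, vjeh, anio, pwvb, lzqq, wquq, zcyl, hjcq, qcih, wvtt}.
N(pwvb) = {sxqu, fsev, teik, yxah, ezrr, tjkp, mgoe, bloj, bznl, vjeh, anio, lzqq, wquq, nqqo, oyam, zcyl, qcih}, |N(pwvb)| = 17.
deg(fsev) = 18; N(fsev) = {piby, tblp, evod, yxah, ezrr, tjkp, zabl, bloj, bznl, vjeh, anio, pwvb, lzqq, wquq, zcyl, hjcq, qcih, wvtt}.
deg(zcyl) = 21; N(zcyl) = {sxqu, piby, fsev, tblp, teik, evod, yxah, tjkp, zabl, mgoe, bloj, bznl, vjeh, pwvb, lzqq, wquq, nqqo, oyam, hjcq, qcih, wvtt}.
Complete multipartite on [7, 6, 4, 4, 3]: sandwich collapses at ϑ=7.
= 7.0000… (decimal).
7 ≤ 7 ≤ 7: collapsed.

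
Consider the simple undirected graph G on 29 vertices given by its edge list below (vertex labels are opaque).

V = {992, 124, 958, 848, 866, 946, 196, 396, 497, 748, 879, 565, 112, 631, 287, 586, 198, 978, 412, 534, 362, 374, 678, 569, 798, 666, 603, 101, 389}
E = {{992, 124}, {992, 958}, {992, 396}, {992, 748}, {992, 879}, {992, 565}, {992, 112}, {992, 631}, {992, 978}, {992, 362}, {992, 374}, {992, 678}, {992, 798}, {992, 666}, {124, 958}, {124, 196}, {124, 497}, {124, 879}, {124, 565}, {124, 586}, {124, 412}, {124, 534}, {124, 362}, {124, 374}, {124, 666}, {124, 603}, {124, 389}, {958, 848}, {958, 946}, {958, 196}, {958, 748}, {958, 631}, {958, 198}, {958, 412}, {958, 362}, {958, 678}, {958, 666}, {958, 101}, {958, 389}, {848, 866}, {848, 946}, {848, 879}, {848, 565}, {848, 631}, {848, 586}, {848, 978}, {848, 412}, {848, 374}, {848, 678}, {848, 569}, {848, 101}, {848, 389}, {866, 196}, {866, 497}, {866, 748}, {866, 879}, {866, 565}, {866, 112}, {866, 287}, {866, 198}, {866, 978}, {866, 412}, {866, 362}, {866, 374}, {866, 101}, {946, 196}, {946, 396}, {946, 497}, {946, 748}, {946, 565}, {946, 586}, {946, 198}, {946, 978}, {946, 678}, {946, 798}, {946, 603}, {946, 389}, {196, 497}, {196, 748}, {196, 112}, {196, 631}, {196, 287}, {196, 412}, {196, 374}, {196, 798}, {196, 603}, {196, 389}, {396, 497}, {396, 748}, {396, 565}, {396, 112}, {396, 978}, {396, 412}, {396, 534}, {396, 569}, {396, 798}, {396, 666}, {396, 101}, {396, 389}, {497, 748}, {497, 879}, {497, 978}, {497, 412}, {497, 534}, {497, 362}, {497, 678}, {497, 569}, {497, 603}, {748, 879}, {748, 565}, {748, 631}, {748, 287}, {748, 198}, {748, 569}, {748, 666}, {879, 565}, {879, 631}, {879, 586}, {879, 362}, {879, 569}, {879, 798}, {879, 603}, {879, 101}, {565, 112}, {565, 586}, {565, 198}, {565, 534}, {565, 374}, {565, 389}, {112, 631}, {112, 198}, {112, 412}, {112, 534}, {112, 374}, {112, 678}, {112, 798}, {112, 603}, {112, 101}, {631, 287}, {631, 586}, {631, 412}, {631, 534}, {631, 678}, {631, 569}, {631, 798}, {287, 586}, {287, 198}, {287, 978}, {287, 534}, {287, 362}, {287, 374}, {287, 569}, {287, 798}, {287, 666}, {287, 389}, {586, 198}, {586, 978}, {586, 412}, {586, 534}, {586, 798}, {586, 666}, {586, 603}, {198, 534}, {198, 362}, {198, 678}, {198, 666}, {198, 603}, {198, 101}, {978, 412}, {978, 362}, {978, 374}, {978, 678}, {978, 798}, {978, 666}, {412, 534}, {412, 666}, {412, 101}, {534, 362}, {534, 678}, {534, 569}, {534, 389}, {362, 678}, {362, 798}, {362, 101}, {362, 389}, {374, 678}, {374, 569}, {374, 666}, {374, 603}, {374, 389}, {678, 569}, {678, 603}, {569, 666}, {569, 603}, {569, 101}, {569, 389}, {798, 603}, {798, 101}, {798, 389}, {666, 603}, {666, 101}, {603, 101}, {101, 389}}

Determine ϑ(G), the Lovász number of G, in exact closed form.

N(586) = {124, 848, 946, 879, 565, 631, 287, 198, 978, 412, 534, 798, 666, 603}, |N(586)| = 14.
N(389) = {124, 958, 848, 946, 196, 396, 565, 287, 534, 362, 374, 569, 798, 101}, |N(389)| = 14.
deg(569) = 14; N(569) = {848, 396, 497, 748, 879, 631, 287, 534, 374, 678, 666, 603, 101, 389}.
N(848) = {958, 866, 946, 879, 565, 631, 586, 978, 412, 374, 678, 569, 101, 389}, |N(848)| = 14.
Every vertex has degree 14 (N=29); Paley(29): SR with (k,λ,μ)=(14,6,7).
A has 3 distinct eigenvalues ≈ [14.0, 2.1926, -3.1926].
λ_max=14, λ_min=-sqrt(29)/2 - 1/2; ϑ = −29·λ_min/(λ_max−λ_min) = sqrt(29).
Numerically 5.3852.

sqrt(29)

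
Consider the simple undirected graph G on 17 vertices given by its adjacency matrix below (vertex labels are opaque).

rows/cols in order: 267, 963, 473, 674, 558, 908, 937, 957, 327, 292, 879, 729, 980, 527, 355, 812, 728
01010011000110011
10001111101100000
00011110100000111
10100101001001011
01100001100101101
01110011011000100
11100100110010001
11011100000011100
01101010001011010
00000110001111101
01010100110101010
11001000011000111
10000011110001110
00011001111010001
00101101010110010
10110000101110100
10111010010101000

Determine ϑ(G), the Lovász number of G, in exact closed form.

Vertex 527 has 8 neighbors: 674, 558, 957, 327, 292, 879, 980, 728.
Vertex 327 has 8 neighbors: 963, 473, 558, 937, 879, 980, 527, 812.
N(728) = {267, 473, 674, 558, 937, 292, 729, 527}, |N(728)| = 8.
Vertex 674 has 8 neighbors: 267, 473, 908, 957, 879, 527, 812, 728.
8-regular, N=17; SR(17,8,3,4) — a Paley graph.
Distinct eigenvalues (to 6 d.p.): [8.0, 1.561553, -2.561553].
λ_max=8, λ_min=-sqrt(17)/2 - 1/2; ϑ = −17·λ_min/(λ_max−λ_min) = sqrt(17).
Numerically 4.123105626.

sqrt(17)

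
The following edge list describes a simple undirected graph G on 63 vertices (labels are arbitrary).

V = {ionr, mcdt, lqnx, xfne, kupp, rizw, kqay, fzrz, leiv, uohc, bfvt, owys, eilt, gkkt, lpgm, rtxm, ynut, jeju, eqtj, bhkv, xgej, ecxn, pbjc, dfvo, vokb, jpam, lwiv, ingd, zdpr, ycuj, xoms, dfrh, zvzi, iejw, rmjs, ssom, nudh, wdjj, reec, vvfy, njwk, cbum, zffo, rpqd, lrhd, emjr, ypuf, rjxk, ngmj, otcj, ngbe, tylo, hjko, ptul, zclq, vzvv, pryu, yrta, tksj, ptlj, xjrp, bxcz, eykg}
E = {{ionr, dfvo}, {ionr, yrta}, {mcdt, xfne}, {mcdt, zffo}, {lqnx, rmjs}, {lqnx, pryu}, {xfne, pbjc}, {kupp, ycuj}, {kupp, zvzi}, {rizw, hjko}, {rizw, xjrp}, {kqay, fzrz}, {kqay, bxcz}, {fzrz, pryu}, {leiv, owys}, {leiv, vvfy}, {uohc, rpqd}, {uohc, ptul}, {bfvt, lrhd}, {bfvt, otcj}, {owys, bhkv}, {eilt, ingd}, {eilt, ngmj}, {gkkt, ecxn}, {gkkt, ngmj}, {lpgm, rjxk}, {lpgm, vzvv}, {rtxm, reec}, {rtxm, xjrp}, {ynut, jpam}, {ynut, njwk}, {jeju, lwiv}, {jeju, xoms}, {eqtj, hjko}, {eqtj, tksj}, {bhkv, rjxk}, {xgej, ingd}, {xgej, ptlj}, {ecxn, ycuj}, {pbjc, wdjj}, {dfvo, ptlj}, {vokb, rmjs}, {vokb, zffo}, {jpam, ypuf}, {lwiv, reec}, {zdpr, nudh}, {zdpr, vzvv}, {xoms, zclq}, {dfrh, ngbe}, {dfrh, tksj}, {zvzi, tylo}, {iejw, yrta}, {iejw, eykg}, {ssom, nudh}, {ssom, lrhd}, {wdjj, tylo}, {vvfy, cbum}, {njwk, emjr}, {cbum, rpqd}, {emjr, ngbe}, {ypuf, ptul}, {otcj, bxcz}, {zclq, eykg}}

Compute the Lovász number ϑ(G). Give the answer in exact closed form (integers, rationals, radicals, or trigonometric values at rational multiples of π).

63*cos(pi/63)/(cos(pi/63) + 1)

N(xgej) = {ingd, ptlj}, |N(xgej)| = 2.
N(kqay) = {fzrz, bxcz}, |N(kqay)| = 2.
deg(xoms) = 2; N(xoms) = {jeju, zclq}.
deg(eykg) = 2; N(eykg) = {iejw, zclq}.
Regular of degree 2 on 63 vertices: a single 63-cycle (edge-transitive).
spec(A) ≈ [2.0, 1.9901, 1.9603, 1.9111, 1.843, 1.7564, 1.6525, 1.5321, 1.3965, 1.247, 1.0851, 0.9124, 0.7307, 0.5417, 0.3473, 0.1495, -0.0499, -0.2487, -0.445, -0.637, -0.8226, -1.0, -1.1675, -1.3234, -1.4661, -1.5943, -1.7066, -1.8019, -1.8794, -1.9382, -1.9777, -1.9975] (distinct, 4 d.p.).
λ_max=2, λ_min=-2*cos(pi/63); ϑ = −63·λ_min/(λ_max−λ_min) = 63*cos(pi/63)/(cos(pi/63) + 1).
= 31.480409333… (decimal).
31 ≤ 63*cos(pi/63)/(cos(pi/63) + 1) ≤ 32: both strict.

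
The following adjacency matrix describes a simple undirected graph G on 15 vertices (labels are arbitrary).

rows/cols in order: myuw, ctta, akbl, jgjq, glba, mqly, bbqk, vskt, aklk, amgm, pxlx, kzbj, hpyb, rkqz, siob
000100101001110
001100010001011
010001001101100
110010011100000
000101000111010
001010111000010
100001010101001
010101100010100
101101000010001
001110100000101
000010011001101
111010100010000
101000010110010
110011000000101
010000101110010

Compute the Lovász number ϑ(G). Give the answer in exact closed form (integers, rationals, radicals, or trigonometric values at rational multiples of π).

5

Vertex aklk has 6 neighbors: myuw, akbl, jgjq, mqly, pxlx, siob.
deg(ctta) = 6; N(ctta) = {akbl, jgjq, vskt, kzbj, rkqz, siob}.
deg(myuw) = 6; N(myuw) = {jgjq, bbqk, aklk, kzbj, hpyb, rkqz}.
deg(mqly) = 6; N(mqly) = {akbl, glba, bbqk, vskt, aklk, rkqz}.
6-regular, N=15; Kneser-type, 2-subsets of [6].
The 3 distinct eigenvalues: [6.0, 1.0, -3.0].
λ_max=6, λ_min=-3; ϑ = −15·λ_min/(λ_max−λ_min) = 5.
ϑ(G) ≈ 5.000000000.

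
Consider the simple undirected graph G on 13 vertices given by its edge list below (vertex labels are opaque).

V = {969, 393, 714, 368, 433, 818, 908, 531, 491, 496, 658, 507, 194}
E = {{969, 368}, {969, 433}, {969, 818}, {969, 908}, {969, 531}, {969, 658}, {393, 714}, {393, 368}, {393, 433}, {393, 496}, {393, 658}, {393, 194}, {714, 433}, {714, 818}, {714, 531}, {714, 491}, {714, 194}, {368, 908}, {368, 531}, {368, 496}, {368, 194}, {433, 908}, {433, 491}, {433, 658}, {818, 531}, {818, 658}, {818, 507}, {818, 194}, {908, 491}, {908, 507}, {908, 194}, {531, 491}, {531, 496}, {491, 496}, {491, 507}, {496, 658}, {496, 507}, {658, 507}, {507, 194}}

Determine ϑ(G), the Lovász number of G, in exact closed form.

Vertex 433 has 6 neighbors: 969, 393, 714, 908, 491, 658.
N(496) = {393, 368, 531, 491, 658, 507}, |N(496)| = 6.
deg(969) = 6; N(969) = {368, 433, 818, 908, 531, 658}.
N(368) = {969, 393, 908, 531, 496, 194}, |N(368)| = 6.
Every vertex has degree 6 (N=13); SR(13,6,2,3) — a Paley graph.
spec(A) ≈ [6.0, 1.30278, -2.30278] (distinct, 5 d.p.).
ϑ = −N·λ_min/(λ_max−λ_min) = −13·(-sqrt(13)/2 - 1/2)/(6−(-sqrt(13)/2 - 1/2)) = sqrt(13).
ϑ(G) ≈ 3.6056.

sqrt(13)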